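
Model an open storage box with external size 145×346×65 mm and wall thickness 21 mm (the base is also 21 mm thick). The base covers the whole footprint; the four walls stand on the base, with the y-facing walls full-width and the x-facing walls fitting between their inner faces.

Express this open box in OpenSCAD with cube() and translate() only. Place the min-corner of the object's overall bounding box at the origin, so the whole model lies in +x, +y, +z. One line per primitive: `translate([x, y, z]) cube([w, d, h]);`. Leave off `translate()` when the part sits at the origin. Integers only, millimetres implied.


cube([145, 346, 21]);
translate([0, 0, 21]) cube([145, 21, 44]);
translate([0, 325, 21]) cube([145, 21, 44]);
translate([0, 21, 21]) cube([21, 304, 44]);
translate([124, 21, 21]) cube([21, 304, 44]);


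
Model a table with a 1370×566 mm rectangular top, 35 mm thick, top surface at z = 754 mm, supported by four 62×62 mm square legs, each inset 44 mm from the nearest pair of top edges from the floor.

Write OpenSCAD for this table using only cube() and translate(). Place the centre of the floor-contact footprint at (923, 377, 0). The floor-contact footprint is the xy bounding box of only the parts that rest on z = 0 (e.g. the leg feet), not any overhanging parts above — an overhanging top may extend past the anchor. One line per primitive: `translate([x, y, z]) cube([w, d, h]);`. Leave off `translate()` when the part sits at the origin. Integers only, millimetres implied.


// leg_h = 754 - 35 = 719
translate([238, 94, 719]) cube([1370, 566, 35]);
translate([282, 138, 0]) cube([62, 62, 719]);
translate([1502, 138, 0]) cube([62, 62, 719]);
translate([282, 554, 0]) cube([62, 62, 719]);
translate([1502, 554, 0]) cube([62, 62, 719]);


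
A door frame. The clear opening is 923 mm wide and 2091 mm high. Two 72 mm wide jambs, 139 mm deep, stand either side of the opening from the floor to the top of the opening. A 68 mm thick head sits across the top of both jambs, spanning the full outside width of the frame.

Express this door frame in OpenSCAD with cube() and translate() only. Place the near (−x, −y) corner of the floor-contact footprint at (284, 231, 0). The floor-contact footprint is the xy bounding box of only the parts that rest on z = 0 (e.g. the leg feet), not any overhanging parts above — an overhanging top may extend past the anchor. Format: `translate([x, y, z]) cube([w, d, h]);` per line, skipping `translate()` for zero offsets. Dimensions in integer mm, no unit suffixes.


translate([284, 231, 0]) cube([72, 139, 2091]);
translate([1279, 231, 0]) cube([72, 139, 2091]);
translate([284, 231, 2091]) cube([1067, 139, 68]);


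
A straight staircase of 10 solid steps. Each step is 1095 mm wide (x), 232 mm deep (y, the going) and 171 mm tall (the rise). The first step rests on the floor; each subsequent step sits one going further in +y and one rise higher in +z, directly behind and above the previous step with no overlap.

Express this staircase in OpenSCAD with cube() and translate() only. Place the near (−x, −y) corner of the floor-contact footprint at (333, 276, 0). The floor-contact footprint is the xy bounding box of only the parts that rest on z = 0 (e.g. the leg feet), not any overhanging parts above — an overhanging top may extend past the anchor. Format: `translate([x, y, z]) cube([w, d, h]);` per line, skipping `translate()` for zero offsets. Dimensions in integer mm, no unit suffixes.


translate([333, 276, 0]) cube([1095, 232, 171]);
translate([333, 508, 171]) cube([1095, 232, 171]);
translate([333, 740, 342]) cube([1095, 232, 171]);
translate([333, 972, 513]) cube([1095, 232, 171]);
translate([333, 1204, 684]) cube([1095, 232, 171]);
translate([333, 1436, 855]) cube([1095, 232, 171]);
translate([333, 1668, 1026]) cube([1095, 232, 171]);
translate([333, 1900, 1197]) cube([1095, 232, 171]);
translate([333, 2132, 1368]) cube([1095, 232, 171]);
translate([333, 2364, 1539]) cube([1095, 232, 171]);


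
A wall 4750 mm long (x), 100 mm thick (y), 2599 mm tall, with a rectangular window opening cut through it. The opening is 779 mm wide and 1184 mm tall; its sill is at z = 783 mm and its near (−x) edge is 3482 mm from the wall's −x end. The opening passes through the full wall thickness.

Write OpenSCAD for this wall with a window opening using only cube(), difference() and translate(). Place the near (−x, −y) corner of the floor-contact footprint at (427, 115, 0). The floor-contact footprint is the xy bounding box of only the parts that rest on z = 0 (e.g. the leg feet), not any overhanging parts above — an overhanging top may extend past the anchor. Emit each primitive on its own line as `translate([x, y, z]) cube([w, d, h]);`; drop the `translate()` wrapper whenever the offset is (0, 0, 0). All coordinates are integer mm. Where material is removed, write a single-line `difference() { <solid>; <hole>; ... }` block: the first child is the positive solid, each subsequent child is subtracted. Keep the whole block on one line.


difference() { translate([427, 115, 0]) cube([4750, 100, 2599]); translate([3909, 115, 783]) cube([779, 100, 1184]); }


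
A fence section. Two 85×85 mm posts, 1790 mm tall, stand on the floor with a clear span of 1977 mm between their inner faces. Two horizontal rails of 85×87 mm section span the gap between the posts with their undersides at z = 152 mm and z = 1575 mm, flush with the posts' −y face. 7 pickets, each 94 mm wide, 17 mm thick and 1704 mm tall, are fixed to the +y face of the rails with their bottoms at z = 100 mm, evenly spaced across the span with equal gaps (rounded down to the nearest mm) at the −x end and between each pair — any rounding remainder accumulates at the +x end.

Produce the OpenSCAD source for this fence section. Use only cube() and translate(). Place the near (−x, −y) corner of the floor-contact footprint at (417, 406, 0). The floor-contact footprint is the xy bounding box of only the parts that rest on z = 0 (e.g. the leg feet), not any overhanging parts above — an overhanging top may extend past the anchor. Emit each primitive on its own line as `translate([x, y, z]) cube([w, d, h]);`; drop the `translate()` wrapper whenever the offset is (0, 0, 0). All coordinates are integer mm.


translate([417, 406, 0]) cube([85, 85, 1790]);
translate([2479, 406, 0]) cube([85, 85, 1790]);
translate([502, 406, 152]) cube([1977, 85, 87]);
translate([502, 406, 1575]) cube([1977, 85, 87]);
translate([666, 491, 100]) cube([94, 17, 1704]);
translate([924, 491, 100]) cube([94, 17, 1704]);
translate([1182, 491, 100]) cube([94, 17, 1704]);
translate([1440, 491, 100]) cube([94, 17, 1704]);
translate([1698, 491, 100]) cube([94, 17, 1704]);
translate([1956, 491, 100]) cube([94, 17, 1704]);
translate([2214, 491, 100]) cube([94, 17, 1704]);


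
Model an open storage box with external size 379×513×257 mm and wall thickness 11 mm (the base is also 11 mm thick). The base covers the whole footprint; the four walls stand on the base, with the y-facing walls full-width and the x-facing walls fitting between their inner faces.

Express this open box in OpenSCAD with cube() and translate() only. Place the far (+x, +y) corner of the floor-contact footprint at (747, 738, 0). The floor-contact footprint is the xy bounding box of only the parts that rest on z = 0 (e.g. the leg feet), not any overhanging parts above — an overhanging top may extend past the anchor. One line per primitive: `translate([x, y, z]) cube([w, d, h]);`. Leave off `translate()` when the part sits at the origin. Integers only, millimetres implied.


translate([368, 225, 0]) cube([379, 513, 11]);
translate([368, 225, 11]) cube([379, 11, 246]);
translate([368, 727, 11]) cube([379, 11, 246]);
translate([368, 236, 11]) cube([11, 491, 246]);
translate([736, 236, 11]) cube([11, 491, 246]);


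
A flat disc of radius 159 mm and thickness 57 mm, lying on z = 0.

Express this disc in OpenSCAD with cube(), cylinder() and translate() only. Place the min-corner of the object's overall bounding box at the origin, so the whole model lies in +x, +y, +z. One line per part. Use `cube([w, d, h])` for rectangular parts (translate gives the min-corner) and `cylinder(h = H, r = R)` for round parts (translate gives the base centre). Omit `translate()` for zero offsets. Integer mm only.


translate([159, 159, 0]) cylinder(h = 57, r = 159);


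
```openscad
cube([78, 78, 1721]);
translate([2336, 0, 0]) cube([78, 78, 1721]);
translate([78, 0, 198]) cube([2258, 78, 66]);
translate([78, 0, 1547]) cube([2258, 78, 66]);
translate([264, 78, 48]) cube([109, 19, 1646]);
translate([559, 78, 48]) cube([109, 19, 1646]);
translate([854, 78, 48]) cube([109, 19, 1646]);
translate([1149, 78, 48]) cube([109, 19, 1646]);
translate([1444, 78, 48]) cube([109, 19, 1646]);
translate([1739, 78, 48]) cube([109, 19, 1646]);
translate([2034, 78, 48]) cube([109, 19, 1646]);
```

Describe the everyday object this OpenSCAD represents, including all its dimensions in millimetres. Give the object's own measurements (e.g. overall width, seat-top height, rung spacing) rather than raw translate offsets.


A fence section. Two 78×78 mm posts, 1721 mm tall, stand on the floor with a clear span of 2258 mm between their inner faces. Two horizontal rails of 78×66 mm section span the gap between the posts with their undersides at z = 198 mm and z = 1547 mm, flush with the posts' −y face. 7 pickets, each 109 mm wide, 19 mm thick and 1646 mm tall, are fixed to the +y face of the rails with their bottoms at z = 48 mm, spaced across the span with a 186 mm gap after the −x post and between neighbouring pickets, with 193 mm left before the +x post.


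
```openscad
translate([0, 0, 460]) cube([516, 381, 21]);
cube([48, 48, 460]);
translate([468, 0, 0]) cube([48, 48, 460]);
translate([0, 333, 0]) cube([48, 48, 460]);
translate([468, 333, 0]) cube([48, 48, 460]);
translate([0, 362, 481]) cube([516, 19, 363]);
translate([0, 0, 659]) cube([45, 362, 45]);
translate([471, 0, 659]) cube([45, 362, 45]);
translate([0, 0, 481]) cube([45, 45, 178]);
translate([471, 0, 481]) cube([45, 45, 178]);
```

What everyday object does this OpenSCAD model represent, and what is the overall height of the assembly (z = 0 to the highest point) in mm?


A chair. The overall height is 844 mm.

A slab on four corner posts with a tall panel at the back — a chair. The seat slab sits at z = 460 with thickness 21, and the 363 mm backrest starts at the seat top, so the overall height is 460 + 21 + 363 = 844 mm.


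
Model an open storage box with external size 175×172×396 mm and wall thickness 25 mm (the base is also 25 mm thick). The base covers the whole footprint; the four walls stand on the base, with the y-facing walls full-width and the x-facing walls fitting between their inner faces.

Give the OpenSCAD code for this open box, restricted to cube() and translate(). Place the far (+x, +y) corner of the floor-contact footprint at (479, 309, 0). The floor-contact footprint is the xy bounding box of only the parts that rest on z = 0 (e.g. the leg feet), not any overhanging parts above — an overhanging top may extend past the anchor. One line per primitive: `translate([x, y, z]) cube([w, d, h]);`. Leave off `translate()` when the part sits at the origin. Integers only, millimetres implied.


translate([304, 137, 0]) cube([175, 172, 25]);
translate([304, 137, 25]) cube([175, 25, 371]);
translate([304, 284, 25]) cube([175, 25, 371]);
translate([304, 162, 25]) cube([25, 122, 371]);
translate([454, 162, 25]) cube([25, 122, 371]);


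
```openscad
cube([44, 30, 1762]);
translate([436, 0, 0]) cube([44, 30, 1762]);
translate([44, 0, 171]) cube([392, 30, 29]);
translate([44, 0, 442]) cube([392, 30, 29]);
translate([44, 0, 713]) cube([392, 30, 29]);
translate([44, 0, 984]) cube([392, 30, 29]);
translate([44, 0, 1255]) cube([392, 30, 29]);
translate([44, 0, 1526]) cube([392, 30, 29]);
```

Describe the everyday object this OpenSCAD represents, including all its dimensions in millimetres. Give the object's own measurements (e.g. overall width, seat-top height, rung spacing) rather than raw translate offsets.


A straight ladder. Two 44×30 mm vertical rails, 1762 mm tall, stand 480 mm apart (outside-to-outside) with their front faces coplanar on the −y side. 6 rungs, each 30 mm deep and 29 mm tall, span between the inner faces of the rails, front faces flush with the rails. The lowest rung's underside is at z = 171 mm and rungs are spaced 271 mm apart (underside to underside).


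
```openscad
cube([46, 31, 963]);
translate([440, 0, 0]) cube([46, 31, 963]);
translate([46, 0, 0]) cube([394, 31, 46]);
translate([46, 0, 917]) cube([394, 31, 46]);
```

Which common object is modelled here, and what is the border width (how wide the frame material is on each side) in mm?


A picture frame. The border width is 46 mm.

Four thin pieces enclosing a rectangular opening — a picture frame. The two full-height stiles are 963 mm tall; the top rail sits at z = 917 and is 46 mm tall, so the border above the opening is 963 − 917 = 46 mm, matching the stile x-width.


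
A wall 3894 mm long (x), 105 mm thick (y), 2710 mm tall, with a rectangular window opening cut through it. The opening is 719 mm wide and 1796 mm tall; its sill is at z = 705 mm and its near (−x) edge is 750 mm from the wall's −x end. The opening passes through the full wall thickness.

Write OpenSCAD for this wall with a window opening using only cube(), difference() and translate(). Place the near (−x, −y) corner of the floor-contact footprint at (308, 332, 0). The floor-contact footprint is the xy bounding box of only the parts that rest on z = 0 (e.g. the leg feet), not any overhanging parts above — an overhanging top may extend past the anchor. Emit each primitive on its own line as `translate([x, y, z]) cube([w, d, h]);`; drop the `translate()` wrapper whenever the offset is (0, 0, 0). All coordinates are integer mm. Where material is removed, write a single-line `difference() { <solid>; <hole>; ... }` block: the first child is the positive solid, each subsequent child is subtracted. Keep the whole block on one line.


difference() { translate([308, 332, 0]) cube([3894, 105, 2710]); translate([1058, 332, 705]) cube([719, 105, 1796]); }


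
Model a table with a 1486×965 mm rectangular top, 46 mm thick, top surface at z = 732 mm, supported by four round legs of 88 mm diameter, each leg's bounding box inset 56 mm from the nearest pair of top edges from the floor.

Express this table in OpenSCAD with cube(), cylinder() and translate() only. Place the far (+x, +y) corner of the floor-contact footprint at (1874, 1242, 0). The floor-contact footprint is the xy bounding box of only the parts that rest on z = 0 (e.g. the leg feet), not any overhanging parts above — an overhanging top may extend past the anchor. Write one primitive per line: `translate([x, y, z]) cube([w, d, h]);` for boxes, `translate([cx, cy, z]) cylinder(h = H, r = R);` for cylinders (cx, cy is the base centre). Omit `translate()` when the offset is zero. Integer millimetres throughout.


translate([444, 333, 686]) cube([1486, 965, 46]);
translate([544, 433, 0]) cylinder(h = 686, r = 44);
translate([1830, 433, 0]) cylinder(h = 686, r = 44);
translate([544, 1198, 0]) cylinder(h = 686, r = 44);
translate([1830, 1198, 0]) cylinder(h = 686, r = 44);


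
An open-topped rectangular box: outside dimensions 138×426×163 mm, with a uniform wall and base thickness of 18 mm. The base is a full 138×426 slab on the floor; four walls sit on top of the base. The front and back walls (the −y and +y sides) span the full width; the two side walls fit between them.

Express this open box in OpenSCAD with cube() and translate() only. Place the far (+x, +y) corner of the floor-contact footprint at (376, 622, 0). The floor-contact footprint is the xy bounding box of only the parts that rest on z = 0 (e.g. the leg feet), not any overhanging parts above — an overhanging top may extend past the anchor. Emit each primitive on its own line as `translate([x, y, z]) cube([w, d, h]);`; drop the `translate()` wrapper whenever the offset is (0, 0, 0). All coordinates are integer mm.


translate([238, 196, 0]) cube([138, 426, 18]);
translate([238, 196, 18]) cube([138, 18, 145]);
translate([238, 604, 18]) cube([138, 18, 145]);
translate([238, 214, 18]) cube([18, 390, 145]);
translate([358, 214, 18]) cube([18, 390, 145]);


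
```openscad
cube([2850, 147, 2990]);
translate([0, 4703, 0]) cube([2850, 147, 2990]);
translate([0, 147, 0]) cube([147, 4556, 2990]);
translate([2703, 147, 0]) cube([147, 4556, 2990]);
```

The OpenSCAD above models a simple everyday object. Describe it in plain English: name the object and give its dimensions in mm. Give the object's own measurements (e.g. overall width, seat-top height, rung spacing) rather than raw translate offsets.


The wall frame of a small rectangular building: four walls, each 2990 mm tall and 147 mm thick, enclosing a footprint 2850 mm (x) by 4850 mm (y) outside-to-outside, with no floor or roof. The front and back walls (the −y and +y sides) span the full width; the two side walls fit between them.


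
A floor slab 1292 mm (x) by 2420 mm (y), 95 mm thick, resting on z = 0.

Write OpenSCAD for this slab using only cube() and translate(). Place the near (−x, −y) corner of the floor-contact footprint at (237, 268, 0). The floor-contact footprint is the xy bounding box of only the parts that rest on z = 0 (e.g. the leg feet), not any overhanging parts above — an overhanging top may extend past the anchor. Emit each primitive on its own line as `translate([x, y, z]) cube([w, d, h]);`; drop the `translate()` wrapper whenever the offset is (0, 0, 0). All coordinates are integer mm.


translate([237, 268, 0]) cube([1292, 2420, 95]);


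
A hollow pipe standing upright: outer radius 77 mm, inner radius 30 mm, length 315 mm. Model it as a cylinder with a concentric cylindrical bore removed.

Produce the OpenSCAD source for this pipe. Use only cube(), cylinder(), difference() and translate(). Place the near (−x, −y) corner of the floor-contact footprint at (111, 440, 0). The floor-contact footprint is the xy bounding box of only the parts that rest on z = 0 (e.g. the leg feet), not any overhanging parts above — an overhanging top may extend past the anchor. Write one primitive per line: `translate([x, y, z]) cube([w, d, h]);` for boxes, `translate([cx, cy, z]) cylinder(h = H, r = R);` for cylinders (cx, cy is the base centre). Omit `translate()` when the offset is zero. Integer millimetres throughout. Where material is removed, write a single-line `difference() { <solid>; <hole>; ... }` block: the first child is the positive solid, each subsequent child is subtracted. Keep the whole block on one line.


difference() { translate([188, 517, 0]) cylinder(h = 315, r = 77); translate([188, 517, 0]) cylinder(h = 315, r = 30); }


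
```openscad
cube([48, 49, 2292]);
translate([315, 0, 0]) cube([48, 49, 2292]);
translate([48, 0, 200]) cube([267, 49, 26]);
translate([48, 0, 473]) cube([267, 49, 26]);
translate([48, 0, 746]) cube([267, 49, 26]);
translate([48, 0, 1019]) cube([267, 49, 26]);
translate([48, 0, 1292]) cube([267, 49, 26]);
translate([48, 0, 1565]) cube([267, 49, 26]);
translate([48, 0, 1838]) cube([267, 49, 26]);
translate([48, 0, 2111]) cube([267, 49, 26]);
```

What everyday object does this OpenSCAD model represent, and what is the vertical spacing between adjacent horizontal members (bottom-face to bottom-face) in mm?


A ladder. The rung spacing is 273 mm.

Two tall 48×49 posts with 8 short bars between them — a ladder. Adjacent rungs sit at z = 200 and z = 473, so the spacing is 473 − 200 = 273 mm.


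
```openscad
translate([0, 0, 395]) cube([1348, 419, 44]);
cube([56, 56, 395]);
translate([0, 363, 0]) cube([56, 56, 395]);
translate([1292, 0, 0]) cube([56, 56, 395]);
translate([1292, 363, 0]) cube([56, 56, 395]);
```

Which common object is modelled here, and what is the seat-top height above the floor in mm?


A bench. The seat-top height is 439 mm.

A long slab on four corner posts — a bench. The slab sits at z = 395 with thickness 44, so the top is 395 + 44 = 439 mm.


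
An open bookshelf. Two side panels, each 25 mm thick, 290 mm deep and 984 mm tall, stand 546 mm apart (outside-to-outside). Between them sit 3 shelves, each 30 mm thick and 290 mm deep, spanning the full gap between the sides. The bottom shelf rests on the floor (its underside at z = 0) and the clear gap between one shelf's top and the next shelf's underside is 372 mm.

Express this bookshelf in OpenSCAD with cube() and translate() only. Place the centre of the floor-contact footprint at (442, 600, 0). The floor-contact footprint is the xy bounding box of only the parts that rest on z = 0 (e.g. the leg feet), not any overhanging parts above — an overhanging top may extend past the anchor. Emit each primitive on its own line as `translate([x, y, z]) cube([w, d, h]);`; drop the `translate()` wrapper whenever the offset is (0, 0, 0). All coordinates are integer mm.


translate([169, 455, 0]) cube([25, 290, 984]);
translate([690, 455, 0]) cube([25, 290, 984]);
translate([194, 455, 0]) cube([496, 290, 30]);
translate([194, 455, 402]) cube([496, 290, 30]);
translate([194, 455, 804]) cube([496, 290, 30]);


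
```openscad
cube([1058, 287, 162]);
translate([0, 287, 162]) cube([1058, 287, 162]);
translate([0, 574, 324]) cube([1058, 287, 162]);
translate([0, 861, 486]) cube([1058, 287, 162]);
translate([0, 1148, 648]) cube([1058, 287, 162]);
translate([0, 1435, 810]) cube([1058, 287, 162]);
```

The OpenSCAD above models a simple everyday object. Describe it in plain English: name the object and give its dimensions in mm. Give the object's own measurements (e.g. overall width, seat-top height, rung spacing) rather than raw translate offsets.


A straight staircase of 6 solid steps. Each step is 1058 mm wide (x), 287 mm deep (y, the going) and 162 mm tall (the rise). The first step rests on the floor; each subsequent step sits one going further in +y and one rise higher in +z, directly behind and above the previous step with no overlap.


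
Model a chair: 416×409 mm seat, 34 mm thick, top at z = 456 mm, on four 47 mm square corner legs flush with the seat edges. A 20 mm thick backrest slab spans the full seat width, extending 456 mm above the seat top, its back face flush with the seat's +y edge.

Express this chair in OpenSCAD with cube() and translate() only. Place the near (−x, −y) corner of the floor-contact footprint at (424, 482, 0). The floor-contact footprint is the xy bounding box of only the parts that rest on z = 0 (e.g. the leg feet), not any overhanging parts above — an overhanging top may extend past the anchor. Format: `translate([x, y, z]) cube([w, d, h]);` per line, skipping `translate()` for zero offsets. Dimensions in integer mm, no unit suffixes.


translate([424, 482, 422]) cube([416, 409, 34]);
translate([424, 482, 0]) cube([47, 47, 422]);
translate([793, 482, 0]) cube([47, 47, 422]);
translate([424, 844, 0]) cube([47, 47, 422]);
translate([793, 844, 0]) cube([47, 47, 422]);
translate([424, 871, 456]) cube([416, 20, 456]);


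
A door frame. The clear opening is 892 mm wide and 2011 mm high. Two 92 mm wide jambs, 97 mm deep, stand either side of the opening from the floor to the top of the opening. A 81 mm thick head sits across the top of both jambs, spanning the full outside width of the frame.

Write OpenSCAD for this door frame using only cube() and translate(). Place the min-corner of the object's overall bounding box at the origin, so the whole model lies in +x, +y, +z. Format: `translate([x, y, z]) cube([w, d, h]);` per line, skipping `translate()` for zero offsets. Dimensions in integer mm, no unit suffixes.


cube([92, 97, 2011]);
translate([984, 0, 0]) cube([92, 97, 2011]);
translate([0, 0, 2011]) cube([1076, 97, 81]);


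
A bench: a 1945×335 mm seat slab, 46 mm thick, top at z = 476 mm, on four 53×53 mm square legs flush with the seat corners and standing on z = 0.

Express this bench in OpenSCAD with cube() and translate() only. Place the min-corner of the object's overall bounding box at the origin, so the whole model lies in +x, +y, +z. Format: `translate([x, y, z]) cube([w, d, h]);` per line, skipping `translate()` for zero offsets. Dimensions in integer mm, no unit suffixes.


translate([0, 0, 430]) cube([1945, 335, 46]);
cube([53, 53, 430]);
translate([0, 282, 0]) cube([53, 53, 430]);
translate([1892, 0, 0]) cube([53, 53, 430]);
translate([1892, 282, 0]) cube([53, 53, 430]);


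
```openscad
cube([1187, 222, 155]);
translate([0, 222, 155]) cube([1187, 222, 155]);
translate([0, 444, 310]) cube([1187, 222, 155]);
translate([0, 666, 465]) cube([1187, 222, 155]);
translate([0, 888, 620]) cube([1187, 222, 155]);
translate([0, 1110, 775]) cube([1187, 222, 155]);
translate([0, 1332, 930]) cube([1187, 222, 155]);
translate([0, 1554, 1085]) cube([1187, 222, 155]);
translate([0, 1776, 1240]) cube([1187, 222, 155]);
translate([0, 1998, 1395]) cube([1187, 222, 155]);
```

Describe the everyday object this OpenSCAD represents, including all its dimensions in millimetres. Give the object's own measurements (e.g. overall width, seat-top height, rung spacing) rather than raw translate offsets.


A straight staircase of 10 solid steps. Each step is 1187 mm wide (x), 222 mm deep (y, the going) and 155 mm tall (the rise). The first step rests on the floor; each subsequent step sits one going further in +y and one rise higher in +z, directly behind and above the previous step with no overlap.


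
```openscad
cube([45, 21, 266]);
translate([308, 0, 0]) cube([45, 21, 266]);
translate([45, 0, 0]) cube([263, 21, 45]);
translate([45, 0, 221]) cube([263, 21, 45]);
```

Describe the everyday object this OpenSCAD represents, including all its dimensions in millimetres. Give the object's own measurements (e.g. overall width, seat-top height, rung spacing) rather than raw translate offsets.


A rectangular picture frame lying in the x–z plane (depth along y). The opening is 263 mm wide (x) by 176 mm tall (z), surrounded by a border 45 mm wide on all four sides. The frame is 21 mm deep and is made of two full-height vertical stiles with two horizontal rails fitted between them.


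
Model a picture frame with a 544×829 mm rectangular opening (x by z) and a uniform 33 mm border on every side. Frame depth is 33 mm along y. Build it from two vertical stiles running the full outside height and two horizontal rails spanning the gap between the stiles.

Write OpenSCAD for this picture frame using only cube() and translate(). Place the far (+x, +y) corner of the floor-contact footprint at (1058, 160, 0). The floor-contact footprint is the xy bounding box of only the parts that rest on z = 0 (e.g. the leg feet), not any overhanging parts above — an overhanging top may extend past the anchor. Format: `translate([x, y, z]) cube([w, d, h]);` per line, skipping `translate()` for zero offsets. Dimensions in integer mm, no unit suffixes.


translate([448, 127, 0]) cube([33, 33, 895]);
translate([1025, 127, 0]) cube([33, 33, 895]);
translate([481, 127, 0]) cube([544, 33, 33]);
translate([481, 127, 862]) cube([544, 33, 33]);


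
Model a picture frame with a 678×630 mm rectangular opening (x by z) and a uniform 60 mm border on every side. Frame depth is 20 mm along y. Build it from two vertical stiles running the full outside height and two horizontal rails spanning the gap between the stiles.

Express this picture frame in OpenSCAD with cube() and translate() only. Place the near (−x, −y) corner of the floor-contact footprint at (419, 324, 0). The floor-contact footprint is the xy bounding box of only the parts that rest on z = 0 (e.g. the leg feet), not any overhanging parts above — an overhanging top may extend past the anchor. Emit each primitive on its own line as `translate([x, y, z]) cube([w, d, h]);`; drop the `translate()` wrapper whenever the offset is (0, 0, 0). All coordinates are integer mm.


translate([419, 324, 0]) cube([60, 20, 750]);
translate([1157, 324, 0]) cube([60, 20, 750]);
translate([479, 324, 0]) cube([678, 20, 60]);
translate([479, 324, 690]) cube([678, 20, 60]);


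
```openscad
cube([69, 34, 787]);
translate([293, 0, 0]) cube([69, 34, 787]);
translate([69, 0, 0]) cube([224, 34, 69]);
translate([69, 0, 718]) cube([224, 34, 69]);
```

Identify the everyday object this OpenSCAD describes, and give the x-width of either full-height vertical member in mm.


A picture frame. The border width is 69 mm.

Four thin pieces enclosing a rectangular opening — a picture frame. The two full-height stiles are 787 mm tall; the top rail sits at z = 718 and is 69 mm tall, so the border above the opening is 787 − 718 = 69 mm, matching the stile x-width.


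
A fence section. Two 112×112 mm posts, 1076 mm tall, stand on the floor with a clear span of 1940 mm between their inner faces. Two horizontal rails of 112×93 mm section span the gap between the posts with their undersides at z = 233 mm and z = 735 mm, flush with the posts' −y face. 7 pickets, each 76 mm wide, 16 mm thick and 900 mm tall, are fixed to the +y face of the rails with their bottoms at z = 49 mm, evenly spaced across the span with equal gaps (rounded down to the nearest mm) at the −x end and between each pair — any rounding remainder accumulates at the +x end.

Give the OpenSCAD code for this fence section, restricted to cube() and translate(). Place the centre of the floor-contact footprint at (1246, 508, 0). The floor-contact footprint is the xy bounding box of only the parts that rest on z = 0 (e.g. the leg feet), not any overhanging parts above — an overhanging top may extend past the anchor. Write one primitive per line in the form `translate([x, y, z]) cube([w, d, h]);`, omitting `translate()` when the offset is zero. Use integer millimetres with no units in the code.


translate([164, 452, 0]) cube([112, 112, 1076]);
translate([2216, 452, 0]) cube([112, 112, 1076]);
translate([276, 452, 233]) cube([1940, 112, 93]);
translate([276, 452, 735]) cube([1940, 112, 93]);
translate([452, 564, 49]) cube([76, 16, 900]);
translate([704, 564, 49]) cube([76, 16, 900]);
translate([956, 564, 49]) cube([76, 16, 900]);
translate([1208, 564, 49]) cube([76, 16, 900]);
translate([1460, 564, 49]) cube([76, 16, 900]);
translate([1712, 564, 49]) cube([76, 16, 900]);
translate([1964, 564, 49]) cube([76, 16, 900]);


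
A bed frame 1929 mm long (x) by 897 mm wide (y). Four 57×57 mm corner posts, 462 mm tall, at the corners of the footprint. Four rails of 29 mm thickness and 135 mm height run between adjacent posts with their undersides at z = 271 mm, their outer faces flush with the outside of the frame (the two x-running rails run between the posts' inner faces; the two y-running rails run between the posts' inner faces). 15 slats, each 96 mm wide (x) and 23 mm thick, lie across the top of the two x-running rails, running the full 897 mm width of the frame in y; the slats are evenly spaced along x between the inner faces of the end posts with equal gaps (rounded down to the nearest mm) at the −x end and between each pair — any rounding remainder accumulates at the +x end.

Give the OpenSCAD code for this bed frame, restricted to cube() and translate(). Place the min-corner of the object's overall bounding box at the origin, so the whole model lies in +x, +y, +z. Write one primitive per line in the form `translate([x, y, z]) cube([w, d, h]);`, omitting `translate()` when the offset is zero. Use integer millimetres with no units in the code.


cube([57, 57, 462]);
translate([0, 840, 0]) cube([57, 57, 462]);
translate([1872, 0, 0]) cube([57, 57, 462]);
translate([1872, 840, 0]) cube([57, 57, 462]);
translate([57, 0, 271]) cube([1815, 29, 135]);
translate([57, 868, 271]) cube([1815, 29, 135]);
translate([0, 57, 271]) cube([29, 783, 135]);
translate([1900, 57, 271]) cube([29, 783, 135]);
translate([80, 0, 406]) cube([96, 897, 23]);
translate([199, 0, 406]) cube([96, 897, 23]);
translate([318, 0, 406]) cube([96, 897, 23]);
translate([437, 0, 406]) cube([96, 897, 23]);
translate([556, 0, 406]) cube([96, 897, 23]);
translate([675, 0, 406]) cube([96, 897, 23]);
translate([794, 0, 406]) cube([96, 897, 23]);
translate([913, 0, 406]) cube([96, 897, 23]);
translate([1032, 0, 406]) cube([96, 897, 23]);
translate([1151, 0, 406]) cube([96, 897, 23]);
translate([1270, 0, 406]) cube([96, 897, 23]);
translate([1389, 0, 406]) cube([96, 897, 23]);
translate([1508, 0, 406]) cube([96, 897, 23]);
translate([1627, 0, 406]) cube([96, 897, 23]);
translate([1746, 0, 406]) cube([96, 897, 23]);


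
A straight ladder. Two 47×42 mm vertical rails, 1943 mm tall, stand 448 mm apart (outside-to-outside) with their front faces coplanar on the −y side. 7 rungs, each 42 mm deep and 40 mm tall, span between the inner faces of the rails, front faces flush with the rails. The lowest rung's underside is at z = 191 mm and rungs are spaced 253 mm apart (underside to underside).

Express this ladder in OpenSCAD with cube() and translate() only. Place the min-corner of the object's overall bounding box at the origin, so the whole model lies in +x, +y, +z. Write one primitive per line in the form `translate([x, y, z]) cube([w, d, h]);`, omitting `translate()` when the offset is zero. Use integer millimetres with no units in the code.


cube([47, 42, 1943]);
translate([401, 0, 0]) cube([47, 42, 1943]);
translate([47, 0, 191]) cube([354, 42, 40]);
translate([47, 0, 444]) cube([354, 42, 40]);
translate([47, 0, 697]) cube([354, 42, 40]);
translate([47, 0, 950]) cube([354, 42, 40]);
translate([47, 0, 1203]) cube([354, 42, 40]);
translate([47, 0, 1456]) cube([354, 42, 40]);
translate([47, 0, 1709]) cube([354, 42, 40]);


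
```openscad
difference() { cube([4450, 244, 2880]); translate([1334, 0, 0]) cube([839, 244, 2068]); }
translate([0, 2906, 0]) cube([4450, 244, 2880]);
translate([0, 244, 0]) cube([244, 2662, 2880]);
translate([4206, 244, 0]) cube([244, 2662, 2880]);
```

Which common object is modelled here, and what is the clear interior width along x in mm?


A single room. The interior width is 3962 mm.

Four walls enclosing a rectangle with a door in the front wall — a room. Outside width 4450 minus two 244 mm walls gives 3962 mm.


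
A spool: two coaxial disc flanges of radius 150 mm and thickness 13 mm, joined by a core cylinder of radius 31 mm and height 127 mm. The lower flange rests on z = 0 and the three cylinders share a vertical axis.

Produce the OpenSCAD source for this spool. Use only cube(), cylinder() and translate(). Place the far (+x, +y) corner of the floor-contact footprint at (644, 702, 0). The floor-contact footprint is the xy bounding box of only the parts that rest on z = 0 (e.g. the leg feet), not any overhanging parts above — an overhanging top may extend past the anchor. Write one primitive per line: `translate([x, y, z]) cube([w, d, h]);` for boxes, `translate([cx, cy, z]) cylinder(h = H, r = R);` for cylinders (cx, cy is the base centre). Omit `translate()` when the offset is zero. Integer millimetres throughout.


translate([494, 552, 0]) cylinder(h = 13, r = 150);
translate([494, 552, 13]) cylinder(h = 127, r = 31);
translate([494, 552, 140]) cylinder(h = 13, r = 150);


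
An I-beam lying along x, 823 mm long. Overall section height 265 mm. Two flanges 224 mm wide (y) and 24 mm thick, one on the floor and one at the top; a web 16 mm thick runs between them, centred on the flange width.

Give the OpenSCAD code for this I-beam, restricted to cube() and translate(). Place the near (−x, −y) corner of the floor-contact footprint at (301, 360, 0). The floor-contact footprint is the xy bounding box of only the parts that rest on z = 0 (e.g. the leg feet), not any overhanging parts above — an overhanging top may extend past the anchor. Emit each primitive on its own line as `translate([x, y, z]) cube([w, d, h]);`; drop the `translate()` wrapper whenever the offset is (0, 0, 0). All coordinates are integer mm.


translate([301, 360, 0]) cube([823, 224, 24]);
translate([301, 464, 24]) cube([823, 16, 217]);
translate([301, 360, 241]) cube([823, 224, 24]);


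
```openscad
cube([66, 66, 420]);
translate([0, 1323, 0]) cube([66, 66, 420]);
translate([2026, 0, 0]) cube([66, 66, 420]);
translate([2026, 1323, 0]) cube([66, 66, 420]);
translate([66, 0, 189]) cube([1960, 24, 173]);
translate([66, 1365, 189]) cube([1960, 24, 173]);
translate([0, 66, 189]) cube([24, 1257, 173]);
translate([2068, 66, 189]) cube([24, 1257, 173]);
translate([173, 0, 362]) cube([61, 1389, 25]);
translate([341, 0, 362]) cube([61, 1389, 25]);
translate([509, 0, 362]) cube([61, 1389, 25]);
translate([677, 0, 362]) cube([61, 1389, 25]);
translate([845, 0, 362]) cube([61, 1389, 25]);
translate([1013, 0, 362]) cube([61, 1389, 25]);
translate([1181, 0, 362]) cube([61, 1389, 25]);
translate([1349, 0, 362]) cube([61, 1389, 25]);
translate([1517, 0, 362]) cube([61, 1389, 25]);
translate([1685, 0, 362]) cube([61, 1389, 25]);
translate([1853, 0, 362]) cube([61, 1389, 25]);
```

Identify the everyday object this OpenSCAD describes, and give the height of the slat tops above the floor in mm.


A bed frame. The slat-top height is 387 mm.

Four posts, four rails, and a row of slats — a bed frame. Slats sit on the rails at z = 189 + 173 = 362; with slat thickness 25, the top is 387 mm.


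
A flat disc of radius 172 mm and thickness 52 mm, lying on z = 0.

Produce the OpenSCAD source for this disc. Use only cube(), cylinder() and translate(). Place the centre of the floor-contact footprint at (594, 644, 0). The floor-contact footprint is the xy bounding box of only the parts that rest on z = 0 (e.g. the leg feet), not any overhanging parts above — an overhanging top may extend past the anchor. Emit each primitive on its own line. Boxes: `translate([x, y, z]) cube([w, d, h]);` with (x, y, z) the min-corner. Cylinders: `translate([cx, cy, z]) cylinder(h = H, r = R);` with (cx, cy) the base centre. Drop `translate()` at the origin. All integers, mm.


translate([594, 644, 0]) cylinder(h = 52, r = 172);


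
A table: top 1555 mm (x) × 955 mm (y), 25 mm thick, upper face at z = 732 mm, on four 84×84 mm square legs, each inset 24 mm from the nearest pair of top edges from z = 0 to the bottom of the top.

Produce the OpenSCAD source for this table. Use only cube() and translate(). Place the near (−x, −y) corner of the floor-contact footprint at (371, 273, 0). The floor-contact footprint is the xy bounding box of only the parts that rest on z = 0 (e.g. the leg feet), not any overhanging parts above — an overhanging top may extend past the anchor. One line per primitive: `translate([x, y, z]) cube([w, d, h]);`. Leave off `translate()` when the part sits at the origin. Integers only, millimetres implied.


translate([347, 249, 707]) cube([1555, 955, 25]);
translate([371, 273, 0]) cube([84, 84, 707]);
translate([1794, 273, 0]) cube([84, 84, 707]);
translate([371, 1096, 0]) cube([84, 84, 707]);
translate([1794, 1096, 0]) cube([84, 84, 707]);


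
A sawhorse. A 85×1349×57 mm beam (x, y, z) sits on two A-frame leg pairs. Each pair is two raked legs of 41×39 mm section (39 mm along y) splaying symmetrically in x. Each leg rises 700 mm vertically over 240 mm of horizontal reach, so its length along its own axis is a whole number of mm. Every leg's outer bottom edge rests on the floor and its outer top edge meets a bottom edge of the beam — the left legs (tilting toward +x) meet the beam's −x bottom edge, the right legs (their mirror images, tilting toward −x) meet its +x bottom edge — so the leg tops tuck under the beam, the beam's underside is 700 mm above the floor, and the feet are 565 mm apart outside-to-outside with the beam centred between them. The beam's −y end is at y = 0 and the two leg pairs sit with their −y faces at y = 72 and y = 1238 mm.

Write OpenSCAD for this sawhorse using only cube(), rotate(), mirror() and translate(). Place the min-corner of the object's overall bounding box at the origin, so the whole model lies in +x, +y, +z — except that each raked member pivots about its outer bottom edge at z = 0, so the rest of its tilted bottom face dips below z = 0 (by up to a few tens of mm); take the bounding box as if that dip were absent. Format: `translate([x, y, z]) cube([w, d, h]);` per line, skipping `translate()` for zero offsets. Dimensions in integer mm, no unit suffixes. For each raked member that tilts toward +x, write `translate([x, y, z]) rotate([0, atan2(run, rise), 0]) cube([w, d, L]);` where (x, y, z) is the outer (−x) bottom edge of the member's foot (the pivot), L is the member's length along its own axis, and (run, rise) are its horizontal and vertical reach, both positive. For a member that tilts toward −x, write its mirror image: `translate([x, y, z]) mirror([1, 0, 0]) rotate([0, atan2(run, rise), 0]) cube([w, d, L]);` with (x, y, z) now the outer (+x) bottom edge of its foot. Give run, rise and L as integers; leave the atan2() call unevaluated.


translate([240, 0, 700]) cube([85, 1349, 57]);
translate([0, 72, 0]) rotate([0, atan2(240, 700), 0]) cube([41, 39, 740]);
translate([565, 72, 0]) mirror([1, 0, 0]) rotate([0, atan2(240, 700), 0]) cube([41, 39, 740]);
translate([0, 1238, 0]) rotate([0, atan2(240, 700), 0]) cube([41, 39, 740]);
translate([565, 1238, 0]) mirror([1, 0, 0]) rotate([0, atan2(240, 700), 0]) cube([41, 39, 740]);
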